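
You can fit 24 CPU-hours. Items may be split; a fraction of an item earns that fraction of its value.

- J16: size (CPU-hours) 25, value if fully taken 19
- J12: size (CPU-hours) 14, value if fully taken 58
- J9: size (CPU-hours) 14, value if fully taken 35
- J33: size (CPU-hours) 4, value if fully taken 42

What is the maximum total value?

Rank by value-to-size ratio: J33 42/4≈10.5, J12 58/14≈4.14, J9 35/14≈2.5, J16 19/25≈0.76.
All 4 CPU-hours of J33 fit (value 42) ; 20 remain.
Take all of J12 (14 CPU-hours, value 58) ; 6 CPU-hours left.
Only 6 CPU-hours remain; take 6/14 of J9 for value 35×6/14 = 15.
Total value = 115.

115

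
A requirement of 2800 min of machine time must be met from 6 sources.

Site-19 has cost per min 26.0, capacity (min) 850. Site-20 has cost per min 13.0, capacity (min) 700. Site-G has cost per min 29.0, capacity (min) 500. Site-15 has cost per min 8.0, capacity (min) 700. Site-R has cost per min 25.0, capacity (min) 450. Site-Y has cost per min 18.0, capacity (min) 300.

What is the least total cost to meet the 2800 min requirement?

48250

Fill from the cheapest source first.
Take 700 from Site-15 at 8.0 ; need 2100 more.
Site-20 at 13.0: take all 700 min ; 1400 still needed.
Site-Y at 18.0: take all 300 min ; 1100 still needed.
Take 450 from Site-R at 25.0 ; need 650 more.
Site-19 (26.0): take the remaining 650 ; done.
Site-G: unused.
Cost = 700×8.0 + 700×13.0 + 300×18.0 + 450×25.0 + 650×26.0 = 48250.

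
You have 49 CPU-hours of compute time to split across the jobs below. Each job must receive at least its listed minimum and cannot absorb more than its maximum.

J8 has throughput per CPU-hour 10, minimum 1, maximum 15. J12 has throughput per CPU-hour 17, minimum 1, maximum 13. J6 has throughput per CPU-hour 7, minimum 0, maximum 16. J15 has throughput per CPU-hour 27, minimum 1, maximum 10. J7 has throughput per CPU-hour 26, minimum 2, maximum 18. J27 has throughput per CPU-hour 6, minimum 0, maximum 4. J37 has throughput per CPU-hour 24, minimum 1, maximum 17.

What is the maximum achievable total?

1207

Meeting every minimum uses 1+1+0+1+2+0+1 = 6 CPU-hours, leaving 43.
Highest throughput per CPU-hour first: J15 27 > J7 26 > J37 24 > J12 17 > J8 10 > J6 7 > J27 6.
J15 takes 9 more to reach its cap of 10 → 34 left.
Give J7 16 more to hit its cap of 18 → 18 left.
Give J37 16 more to hit its cap of 17 → 2 left.
J12: +2 (room for 12) → 3. Pool exhausted.
Total = 10×1 + 17×3 + 27×10 + 26×18 + 24×17 = 1207.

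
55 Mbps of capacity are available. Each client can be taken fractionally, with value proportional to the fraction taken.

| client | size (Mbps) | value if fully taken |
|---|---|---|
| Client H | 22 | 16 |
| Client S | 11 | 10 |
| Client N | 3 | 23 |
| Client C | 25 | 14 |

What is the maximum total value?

59.64

Best value per unit of size first: Client N 23/3≈7.67, Client S 10/11≈0.909, Client H 16/22≈0.727, Client C 14/25≈0.56.
Client N: take in full, 3 Mbps for value 23 ; 52 left.
All 11 Mbps of Client S fit (value 10) ; 41 remain.
Client H: take in full, 22 Mbps for value 16 ; 19 left.
19 Mbps left: a 19/25 share of Client C gives 14×19/25 = 10.64.
Total value = 59.64.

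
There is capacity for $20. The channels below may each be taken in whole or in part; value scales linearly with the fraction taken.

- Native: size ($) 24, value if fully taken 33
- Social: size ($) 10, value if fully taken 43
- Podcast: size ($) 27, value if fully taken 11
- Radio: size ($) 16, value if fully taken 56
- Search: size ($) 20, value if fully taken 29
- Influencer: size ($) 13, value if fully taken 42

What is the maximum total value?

Rank by value-to-size ratio: Social 43/10≈4.3, Radio 56/16≈3.5, Influencer 42/13≈3.23, Search 29/20≈1.45, Native 33/24≈1.38, Podcast 11/27≈0.407.
Take all of Social (10 $, value 43) — 10 $ left.
10 $ left: a 10/16 share of Radio gives 56×10/16 = 35.
Total value = 78.

78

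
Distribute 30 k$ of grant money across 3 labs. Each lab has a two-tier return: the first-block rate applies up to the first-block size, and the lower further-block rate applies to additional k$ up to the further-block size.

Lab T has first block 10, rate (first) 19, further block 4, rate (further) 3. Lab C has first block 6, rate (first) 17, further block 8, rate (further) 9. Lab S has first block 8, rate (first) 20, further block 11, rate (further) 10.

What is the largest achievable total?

512

Treat each block as its own option and order by rate: Lab S/first 20 > Lab T/first 19 > Lab C/first 17 > Lab S/second 10 > Lab C/second 9 > Lab T/second 3.
Lab S/first (20): +8 ; 22 left.
Fill Lab T first block (10 at 19) ; 12 left.
Lab C first at 17: fill all 6 ; 6 left.
6 remain; put them into Lab S second at 10.
Total = 20×8 + 19×10 + 17×6 + 10×6 = 512.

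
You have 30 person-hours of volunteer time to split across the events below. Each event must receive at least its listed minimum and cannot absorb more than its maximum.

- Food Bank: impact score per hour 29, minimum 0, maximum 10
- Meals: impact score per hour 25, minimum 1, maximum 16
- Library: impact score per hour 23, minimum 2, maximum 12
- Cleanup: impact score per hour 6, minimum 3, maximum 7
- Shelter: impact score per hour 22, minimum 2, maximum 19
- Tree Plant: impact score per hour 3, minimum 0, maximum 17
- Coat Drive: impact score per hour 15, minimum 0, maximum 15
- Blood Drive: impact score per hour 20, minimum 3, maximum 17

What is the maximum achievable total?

Meeting every minimum uses 0+1+2+3+2+0+0+3 = 11 person-hours, leaving 19.
Order the events by impact score per hour: Food Bank 29 > Meals 25 > Library 23 > Shelter 22 > Blood Drive 20 > Coat Drive 15 > Cleanup 6 > Tree Plant 3.
Food Bank takes 10 more to reach its cap of 10 ; 9 left.
Only 9 left; Meals takes them to reach 10.
Total = 29×10 + 25×10 + 23×2 + 6×3 + 22×2 + 20×3 = 708.

708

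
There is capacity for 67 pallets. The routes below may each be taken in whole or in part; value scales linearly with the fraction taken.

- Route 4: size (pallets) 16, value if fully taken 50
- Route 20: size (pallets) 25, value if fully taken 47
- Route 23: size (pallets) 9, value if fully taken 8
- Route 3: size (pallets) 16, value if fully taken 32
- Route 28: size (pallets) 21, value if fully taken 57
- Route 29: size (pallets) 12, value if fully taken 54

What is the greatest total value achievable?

Sort by value density: Route 29 54/12≈4.5, Route 4 50/16≈3.12, Route 28 57/21≈2.71, Route 3 32/16≈2, Route 20 47/25≈1.88, Route 23 8/9≈0.889.
All 12 pallets of Route 29 fit (value 54) ; 55 remain.
All 16 pallets of Route 4 fit (value 50) ; 39 remain.
Route 28: take in full, 21 pallets for value 57 ; 18 left.
Route 3: take in full, 16 pallets for value 32 ; 2 left.
Only 2 pallets remain; take 2/25 of Route 20 for value 47×2/25 = 3.76.
Total value = 196.76.

196.76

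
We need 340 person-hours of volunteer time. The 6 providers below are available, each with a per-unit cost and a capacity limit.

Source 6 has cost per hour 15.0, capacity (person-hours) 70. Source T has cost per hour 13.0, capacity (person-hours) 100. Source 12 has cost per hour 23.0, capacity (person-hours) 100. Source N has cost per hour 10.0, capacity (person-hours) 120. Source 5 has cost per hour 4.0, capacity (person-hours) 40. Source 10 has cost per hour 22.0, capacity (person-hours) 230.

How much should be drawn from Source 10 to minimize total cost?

10

Use providers in increasing cost order.
Take 40 from Source 5 at 4.0 — need 300 more.
Source N at 10.0: take all 120 person-hours — 180 still needed.
Source T at 13.0: take all 100 person-hours — 80 still needed.
Source 6 at 15.0: take all 70 person-hours — 10 still needed.
Take 10 from Source 10 at 22.0 to finish.
Source 12: unused.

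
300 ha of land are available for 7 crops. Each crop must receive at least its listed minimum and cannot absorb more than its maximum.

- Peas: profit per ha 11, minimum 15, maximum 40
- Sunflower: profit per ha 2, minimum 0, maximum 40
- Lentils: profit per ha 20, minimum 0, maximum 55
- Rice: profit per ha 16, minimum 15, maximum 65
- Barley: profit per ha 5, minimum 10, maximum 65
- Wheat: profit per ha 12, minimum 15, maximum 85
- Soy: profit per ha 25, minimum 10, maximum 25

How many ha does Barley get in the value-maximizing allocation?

Meeting every minimum uses 15+0+0+15+10+15+10 = 65 ha, leaving 235.
Highest profit per ha first: Soy 25 > Lentils 20 > Rice 16 > Wheat 12 > Peas 11 > Barley 5 > Sunflower 2.
Soy: +15 to 25 (cap) ; 220 left.
Give Lentils 55 more to hit its cap of 55 ; 165 left.
Rice: +50 to 65 (cap) ; 115 left.
Wheat: +70 to 85 (cap) ; 45 left.
Peas takes 25 more to reach its cap of 40 ; 20 left.
Only 20 left; Barley takes them to reach 30.

30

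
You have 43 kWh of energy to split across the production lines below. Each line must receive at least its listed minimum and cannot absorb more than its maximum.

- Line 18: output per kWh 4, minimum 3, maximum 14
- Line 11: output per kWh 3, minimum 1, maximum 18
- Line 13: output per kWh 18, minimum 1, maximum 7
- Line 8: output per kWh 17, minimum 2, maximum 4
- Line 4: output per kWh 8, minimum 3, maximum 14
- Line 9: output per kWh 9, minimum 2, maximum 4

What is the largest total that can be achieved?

397

Meeting every minimum uses 3+1+1+2+3+2 = 12 kWh, leaving 31.
Highest output per kWh first: Line 13 18 > Line 8 17 > Line 9 9 > Line 4 8 > Line 18 4 > Line 11 3.
Line 13: +6 to 7 (cap) → 25 left.
Give Line 8 2 more to hit its cap of 4 → 23 left.
Line 9: +2 to 4 (cap) → 21 left.
Line 4 takes 11 more to reach its cap of 14 → 10 left.
Only 10 left; Line 18 takes them to reach 13.
Total = 4×13 + 3×1 + 18×7 + 17×4 + 8×14 + 9×4 = 397.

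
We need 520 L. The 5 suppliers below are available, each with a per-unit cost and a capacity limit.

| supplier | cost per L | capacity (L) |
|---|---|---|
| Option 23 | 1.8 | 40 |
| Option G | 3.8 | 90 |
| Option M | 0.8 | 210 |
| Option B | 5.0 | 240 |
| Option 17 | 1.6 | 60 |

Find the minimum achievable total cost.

Cheapest first:
Take 210 from Option M at 0.8 — need 310 more.
Option 17 at 1.6: take all 60 L — 250 still needed.
Take 40 from Option 23 at 1.8 — need 210 more.
Take 90 from Option G at 3.8 — need 120 more.
Take 120 from Option B at 5.0 to finish.
Cost = 210×0.8 + 60×1.6 + 40×1.8 + 90×3.8 + 120×5.0 = 1278.

1278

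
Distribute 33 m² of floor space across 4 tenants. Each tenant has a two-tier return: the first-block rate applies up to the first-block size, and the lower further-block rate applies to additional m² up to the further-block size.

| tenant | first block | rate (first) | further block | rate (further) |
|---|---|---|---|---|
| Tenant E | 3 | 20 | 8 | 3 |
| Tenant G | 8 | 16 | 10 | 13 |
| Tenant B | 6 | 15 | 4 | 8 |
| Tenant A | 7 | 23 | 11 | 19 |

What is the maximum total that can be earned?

Rank every tier by rate: Tenant A/T1 23 > Tenant E/T1 20 > Tenant A/T2 19 > Tenant G/T1 16 > Tenant B/T1 15 > Tenant G/T2 13 > Tenant B/T2 8 > Tenant E/T2 3.
Tenant A T1 at 23: fill all 7 → 26 left.
Tenant E/T1 (20): +3 → 23 left.
Fill Tenant A T2 block (11 at 19) → 12 left.
Tenant G T1 at 16: fill all 8 → 4 left.
4 remain; put them into Tenant B T1 at 15.
Total = 23×7 + 20×3 + 19×11 + 16×8 + 15×4 = 618.

618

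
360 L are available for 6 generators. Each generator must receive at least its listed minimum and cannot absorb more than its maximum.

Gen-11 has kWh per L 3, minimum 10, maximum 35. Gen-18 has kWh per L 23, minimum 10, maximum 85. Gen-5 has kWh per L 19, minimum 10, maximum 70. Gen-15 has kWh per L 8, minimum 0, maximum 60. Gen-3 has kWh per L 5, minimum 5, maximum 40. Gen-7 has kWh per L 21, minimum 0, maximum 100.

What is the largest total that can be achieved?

Meeting every minimum uses 10+10+10+0+5+0 = 35 L, leaving 325.
Rank by kWh per L: Gen-18 23 > Gen-7 21 > Gen-5 19 > Gen-15 8 > Gen-3 5 > Gen-11 3.
Gen-18 takes 75 more to reach its cap of 85 → 250 left.
Gen-7: +100 to 100 (cap) → 150 left.
Gen-5 takes 60 more to reach its cap of 70 → 90 left.
Gen-15 takes 60 more to reach its cap of 60 → 30 left.
Gen-3: +30 (room for 35) → 35. Pool exhausted.
Total = 3×10 + 23×85 + 19×70 + 8×60 + 5×35 + 21×100 = 6070.

6070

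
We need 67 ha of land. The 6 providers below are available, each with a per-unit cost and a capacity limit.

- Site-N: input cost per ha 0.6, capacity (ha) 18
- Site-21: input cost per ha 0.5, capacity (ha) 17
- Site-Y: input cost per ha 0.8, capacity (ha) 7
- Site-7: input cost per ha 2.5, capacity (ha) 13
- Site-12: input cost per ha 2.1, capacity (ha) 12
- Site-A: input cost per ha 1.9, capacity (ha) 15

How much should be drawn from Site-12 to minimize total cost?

Use providers in increasing cost order.
Site-21 (0.5): use full 17 ; 50 ha to go.
Site-N (0.6): use full 18 ; 32 ha to go.
Site-Y at 0.8: take all 7 ha ; 25 still needed.
Site-A at 1.9: take all 15 ha ; 10 still needed.
Site-12 (2.1): take the remaining 10 ; done.
Site-7: unused.

10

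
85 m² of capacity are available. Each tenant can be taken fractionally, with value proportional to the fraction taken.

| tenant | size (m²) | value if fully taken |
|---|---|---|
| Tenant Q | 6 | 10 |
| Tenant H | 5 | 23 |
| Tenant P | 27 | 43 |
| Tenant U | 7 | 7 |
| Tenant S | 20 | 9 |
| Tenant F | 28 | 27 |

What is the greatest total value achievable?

Best value per unit of size first: Tenant H 23/5≈4.6, Tenant Q 10/6≈1.67, Tenant P 43/27≈1.59, Tenant U 7/7≈1, Tenant F 27/28≈0.964, Tenant S 9/20≈0.45.
Take all of Tenant H (5 m², value 23) — 80 m² left.
All 6 m² of Tenant Q fit (value 10) — 74 remain.
Take all of Tenant P (27 m², value 43) — 47 m² left.
Take all of Tenant U (7 m², value 7) — 40 m² left.
Tenant F: take in full, 28 m² for value 27 — 12 left.
12 m² left: a 12/20 share of Tenant S gives 9×12/20 = 5.4.
Total value = 115.4.

115.4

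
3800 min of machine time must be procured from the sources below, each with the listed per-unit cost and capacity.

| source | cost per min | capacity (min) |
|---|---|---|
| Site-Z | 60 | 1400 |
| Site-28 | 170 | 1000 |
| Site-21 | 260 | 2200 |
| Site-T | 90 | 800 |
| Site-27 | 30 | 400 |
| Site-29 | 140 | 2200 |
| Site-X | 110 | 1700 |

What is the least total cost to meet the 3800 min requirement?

300000

Cheapest first:
Take 400 from Site-27 at 30 ; need 3400 more.
Site-Z at 60: take all 1400 min ; 2000 still needed.
Site-T at 90: take all 800 min ; 1200 still needed.
Site-X (110): take the remaining 1200 ; done.
Site-29, Site-28, Site-21: unused.
Cost = 400×30 + 1400×60 + 800×90 + 1200×110 = 300000.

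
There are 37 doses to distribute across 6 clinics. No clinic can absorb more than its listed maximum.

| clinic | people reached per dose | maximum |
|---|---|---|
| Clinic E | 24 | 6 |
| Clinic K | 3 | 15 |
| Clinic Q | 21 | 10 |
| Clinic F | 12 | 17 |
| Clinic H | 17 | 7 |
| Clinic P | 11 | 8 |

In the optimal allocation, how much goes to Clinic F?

Rank by people reached per dose: Clinic E 24 > Clinic Q 21 > Clinic H 17 > Clinic F 12 > Clinic P 11 > Clinic K 3.
Give Clinic E 6 to hit its cap of 6 ; 31 left.
Clinic Q takes 10 to reach its cap of 10 ; 21 left.
Clinic H: +7 to 7 (cap) ; 14 left.
Clinic F has room for 17 but only 14 remain, so it gets 14.

14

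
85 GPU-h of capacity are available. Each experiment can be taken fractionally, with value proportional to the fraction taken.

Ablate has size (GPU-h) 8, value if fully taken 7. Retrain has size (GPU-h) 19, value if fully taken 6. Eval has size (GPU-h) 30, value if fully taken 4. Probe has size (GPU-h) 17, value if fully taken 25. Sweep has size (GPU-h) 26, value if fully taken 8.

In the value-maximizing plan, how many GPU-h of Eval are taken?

15

Rank by value-to-size ratio: Probe 25/17≈1.47, Ablate 7/8≈0.875, Retrain 6/19≈0.316, Sweep 8/26≈0.308, Eval 4/30≈0.133.
All 17 GPU-h of Probe fit (value 25) — 68 remain.
Ablate: take in full, 8 GPU-h for value 7 — 60 left.
Retrain: take in full, 19 GPU-h for value 6 — 41 left.
Take all of Sweep (26 GPU-h, value 8) — 15 GPU-h left.
Only 15 GPU-h remain; take 15/30 of Eval for value 4×15/30 = 2.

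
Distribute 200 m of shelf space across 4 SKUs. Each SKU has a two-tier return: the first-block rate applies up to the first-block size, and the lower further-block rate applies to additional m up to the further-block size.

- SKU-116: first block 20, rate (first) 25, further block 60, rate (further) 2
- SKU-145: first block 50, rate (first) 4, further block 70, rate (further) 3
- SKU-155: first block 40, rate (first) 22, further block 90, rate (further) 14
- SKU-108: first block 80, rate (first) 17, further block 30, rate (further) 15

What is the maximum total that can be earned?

3610

Order all 8 blocks by rate: SKU-116/first 25 > SKU-155/first 22 > SKU-108/first 17 > SKU-108/second 15 > SKU-155/second 14 > SKU-145/first 4 > SKU-145/second 3 > SKU-116/second 2.
SKU-116 first at 25: fill all 20 ; 180 left.
SKU-155 first at 22: fill all 40 ; 140 left.
Fill SKU-108 first block (80 at 17) ; 60 left.
Fill SKU-108 second block (30 at 15) ; 30 left.
30 remain; put them into SKU-155 second at 14.
Total = 25×20 + 22×40 + 17×80 + 15×30 + 14×30 = 3610.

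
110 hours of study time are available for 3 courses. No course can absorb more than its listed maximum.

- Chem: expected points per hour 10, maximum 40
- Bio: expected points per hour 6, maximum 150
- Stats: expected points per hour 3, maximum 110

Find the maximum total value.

820

Highest expected points per hour first: Chem 10 > Bio 6 > Stats 3.
Chem takes 40 to reach its cap of 40 → 70 left.
Only 70 left; Bio takes them to reach 70.
Total = 10×40 + 6×70 = 820.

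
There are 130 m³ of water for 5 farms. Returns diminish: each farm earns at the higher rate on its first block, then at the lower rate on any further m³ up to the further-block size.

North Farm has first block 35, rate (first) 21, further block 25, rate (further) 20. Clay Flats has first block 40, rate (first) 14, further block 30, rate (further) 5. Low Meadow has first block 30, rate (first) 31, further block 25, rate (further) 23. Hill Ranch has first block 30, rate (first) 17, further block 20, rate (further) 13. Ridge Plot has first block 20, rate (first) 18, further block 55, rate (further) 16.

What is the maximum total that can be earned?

3010

Treat each block as its own option and order by rate: Low Meadow/T1 31 > Low Meadow/T2 23 > North Farm/T1 21 > North Farm/T2 20 > Ridge Plot/T1 18 > Hill Ranch/T1 17 > Ridge Plot/T2 16 > Clay Flats/T1 14 > Hill Ranch/T2 13 > Clay Flats/T2 5.
Low Meadow T1 at 31: fill all 30 ; 100 left.
Fill Low Meadow T2 block (25 at 23) ; 75 left.
North Farm/T1 (21): +35 ; 40 left.
Fill North Farm T2 block (25 at 20) ; 15 left.
Ridge Plot T1 at 18: only 15 left, fill 15.
Total = 31×30 + 23×25 + 21×35 + 20×25 + 18×15 = 3010.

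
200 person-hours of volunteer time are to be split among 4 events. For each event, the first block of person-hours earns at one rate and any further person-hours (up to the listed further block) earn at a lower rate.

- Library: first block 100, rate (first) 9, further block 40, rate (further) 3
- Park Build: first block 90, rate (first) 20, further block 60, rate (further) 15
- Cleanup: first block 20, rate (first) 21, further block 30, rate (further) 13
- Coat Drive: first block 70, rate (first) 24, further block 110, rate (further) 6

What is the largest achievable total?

4200

Order all 8 blocks by rate: Coat Drive/first 24 > Cleanup/first 21 > Park Build/first 20 > Park Build/second 15 > Cleanup/second 13 > Library/first 9 > Coat Drive/second 6 > Library/second 3.
Coat Drive/first (24): +70 → 130 left.
Cleanup/first (21): +20 → 110 left.
Fill Park Build first block (90 at 20) → 20 left.
Park Build/second: +20 of 60 at 15; pool empty.
Total = 24×70 + 21×20 + 20×90 + 15×20 = 4200.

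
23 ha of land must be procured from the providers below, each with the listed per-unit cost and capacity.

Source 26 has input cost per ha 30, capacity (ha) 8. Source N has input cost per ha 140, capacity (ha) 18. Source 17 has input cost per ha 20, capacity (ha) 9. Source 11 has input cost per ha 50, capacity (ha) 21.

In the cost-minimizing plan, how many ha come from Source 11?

Fill from the cheapest provider first.
Source 17 (20): use full 9 → 14 ha to go.
Source 26 (30): use full 8 → 6 ha to go.
Source 11 at 50: take 6 of its 21 → requirement met.
Source N: unused.

6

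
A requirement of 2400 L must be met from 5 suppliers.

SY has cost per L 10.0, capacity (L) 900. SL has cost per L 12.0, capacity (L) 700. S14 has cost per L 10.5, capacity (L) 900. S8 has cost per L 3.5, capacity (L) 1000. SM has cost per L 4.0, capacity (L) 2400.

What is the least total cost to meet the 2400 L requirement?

9100

Use suppliers in increasing cost order.
S8 at 3.5: take all 1000 L ; 1400 still needed.
SM (4.0): take the remaining 1400 ; done.
SY, S14, SL: unused.
Cost = 1000×3.5 + 1400×4.0 = 9100.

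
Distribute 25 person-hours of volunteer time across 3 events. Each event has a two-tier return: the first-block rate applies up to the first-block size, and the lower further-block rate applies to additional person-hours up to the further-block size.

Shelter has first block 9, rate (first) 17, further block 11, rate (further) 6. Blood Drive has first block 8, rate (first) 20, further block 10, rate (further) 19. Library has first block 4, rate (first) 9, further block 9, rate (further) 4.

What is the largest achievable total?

Treat each block as its own option and order by rate: Blood Drive/first 20 > Blood Drive/second 19 > Shelter/first 17 > Library/first 9 > Shelter/second 6 > Library/second 4.
Fill Blood Drive first block (8 at 20) ; 17 left.
Fill Blood Drive second block (10 at 19) ; 7 left.
Shelter/first: +7 of 9 at 17; pool empty.
Total = 20×8 + 19×10 + 17×7 = 469.

469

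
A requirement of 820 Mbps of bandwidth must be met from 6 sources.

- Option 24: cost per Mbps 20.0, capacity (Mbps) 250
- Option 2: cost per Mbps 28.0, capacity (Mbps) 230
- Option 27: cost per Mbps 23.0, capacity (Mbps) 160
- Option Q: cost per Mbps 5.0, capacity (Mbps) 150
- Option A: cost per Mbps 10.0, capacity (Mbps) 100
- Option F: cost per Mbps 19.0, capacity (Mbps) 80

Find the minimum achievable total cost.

14190

Use sources in increasing cost order.
Take 150 from Option Q at 5.0 → need 670 more.
Take 100 from Option A at 10.0 → need 570 more.
Option F (19.0): use full 80 → 490 Mbps to go.
Option 24 (20.0): use full 250 → 240 Mbps to go.
Option 27 (23.0): use full 160 → 80 Mbps to go.
Take 80 from Option 2 at 28.0 to finish.
Cost = 150×5.0 + 100×10.0 + 80×19.0 + 250×20.0 + 160×23.0 + 80×28.0 = 14190.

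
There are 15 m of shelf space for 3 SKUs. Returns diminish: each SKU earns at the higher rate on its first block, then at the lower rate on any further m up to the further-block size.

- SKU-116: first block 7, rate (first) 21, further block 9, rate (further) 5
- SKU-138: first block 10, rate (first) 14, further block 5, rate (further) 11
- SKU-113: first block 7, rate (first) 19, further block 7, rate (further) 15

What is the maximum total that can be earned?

295

Order all 6 blocks by rate: SKU-116/first 21 > SKU-113/first 19 > SKU-113/second 15 > SKU-138/first 14 > SKU-138/second 11 > SKU-116/second 5.
SKU-116/first (21): +7 ; 8 left.
SKU-113/first (19): +7 ; 1 left.
SKU-113 second at 15: only 1 left, fill 1.
Total = 21×7 + 19×7 + 15×1 = 295.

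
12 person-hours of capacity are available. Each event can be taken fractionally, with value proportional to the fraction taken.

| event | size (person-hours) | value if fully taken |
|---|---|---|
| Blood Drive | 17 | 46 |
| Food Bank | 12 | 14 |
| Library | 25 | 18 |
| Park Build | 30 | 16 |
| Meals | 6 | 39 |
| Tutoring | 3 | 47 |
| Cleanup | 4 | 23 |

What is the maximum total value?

Sort by value density: Tutoring 47/3≈15.7, Meals 39/6≈6.5, Cleanup 23/4≈5.75, Blood Drive 46/17≈2.71, Food Bank 14/12≈1.17, Library 18/25≈0.72, Park Build 16/30≈0.533.
All 3 person-hours of Tutoring fit (value 47) ; 9 remain.
Meals: take in full, 6 person-hours for value 39 ; 3 left.
3 person-hours left: a 3/4 share of Cleanup gives 23×3/4 = 17.25.
Total value = 103.25.

103.25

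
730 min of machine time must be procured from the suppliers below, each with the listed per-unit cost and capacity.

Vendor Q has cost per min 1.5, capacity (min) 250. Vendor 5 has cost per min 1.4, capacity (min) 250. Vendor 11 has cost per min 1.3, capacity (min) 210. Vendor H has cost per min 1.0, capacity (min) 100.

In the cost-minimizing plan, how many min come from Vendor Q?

Use suppliers in increasing cost order.
Vendor H at 1.0: take all 100 min ; 630 still needed.
Vendor 11 (1.3): use full 210 ; 420 min to go.
Vendor 5 (1.4): use full 250 ; 170 min to go.
Take 170 from Vendor Q at 1.5 to finish.

170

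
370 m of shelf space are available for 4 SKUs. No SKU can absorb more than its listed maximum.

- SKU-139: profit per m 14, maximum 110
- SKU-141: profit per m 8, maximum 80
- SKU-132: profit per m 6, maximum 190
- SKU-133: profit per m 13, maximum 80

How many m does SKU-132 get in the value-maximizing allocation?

Highest profit per m first: SKU-139 14 > SKU-133 13 > SKU-141 8 > SKU-132 6.
SKU-139: +110 to 110 (cap) → 260 left.
SKU-133: +80 to 80 (cap) → 180 left.
SKU-141: +80 to 80 (cap) → 100 left.
SKU-132: +100 (room for 190) → 100. Pool exhausted.

100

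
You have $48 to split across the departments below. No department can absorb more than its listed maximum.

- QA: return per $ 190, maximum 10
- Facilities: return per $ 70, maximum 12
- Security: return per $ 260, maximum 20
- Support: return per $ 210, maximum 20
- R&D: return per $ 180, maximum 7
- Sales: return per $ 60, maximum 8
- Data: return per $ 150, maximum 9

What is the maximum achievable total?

Highest return per $ first: Security 260 > Support 210 > QA 190 > R&D 180 > Data 150 > Facilities 70 > Sales 60.
Security takes 20 to reach its cap of 20 — 28 left.
Give Support 20 to hit its cap of 20 — 8 left.
QA has room for 10 but only 8 remain, so it gets 8.
Total = 190×8 + 260×20 + 210×20 = 10920.

10920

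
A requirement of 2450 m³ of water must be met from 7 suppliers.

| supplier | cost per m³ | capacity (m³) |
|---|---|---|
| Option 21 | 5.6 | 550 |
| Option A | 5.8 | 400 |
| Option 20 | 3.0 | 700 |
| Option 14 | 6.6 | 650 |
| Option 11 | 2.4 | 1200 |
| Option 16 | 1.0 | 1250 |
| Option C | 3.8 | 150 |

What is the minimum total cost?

Cheapest first:
Option 16 at 1.0: take all 1250 m³ — 1200 still needed.
Option 11 at 2.4: take all 1200 m³ — 0 still needed.
Option 20, Option C, Option 21, Option A, Option 14: unused.
Cost = 1250×1.0 + 1200×2.4 = 4130.

4130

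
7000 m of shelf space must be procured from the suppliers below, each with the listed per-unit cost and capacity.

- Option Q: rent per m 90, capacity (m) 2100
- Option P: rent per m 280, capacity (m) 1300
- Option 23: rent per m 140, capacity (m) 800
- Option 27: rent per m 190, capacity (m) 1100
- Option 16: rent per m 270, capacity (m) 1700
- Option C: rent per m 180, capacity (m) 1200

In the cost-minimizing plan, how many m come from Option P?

100

Use suppliers in increasing cost order.
Option Q (90): use full 2100 — 4900 m to go.
Take 800 from Option 23 at 140 — need 4100 more.
Take 1200 from Option C at 180 — need 2900 more.
Option 27 (190): use full 1100 — 1800 m to go.
Option 16 (270): use full 1700 — 100 m to go.
Option P (280): take the remaining 100 — done.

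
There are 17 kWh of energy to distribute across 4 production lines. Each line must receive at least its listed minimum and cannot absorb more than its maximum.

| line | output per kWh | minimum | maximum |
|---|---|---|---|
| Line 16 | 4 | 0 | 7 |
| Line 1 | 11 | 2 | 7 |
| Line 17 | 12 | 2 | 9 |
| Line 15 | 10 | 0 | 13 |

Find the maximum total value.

Meeting every minimum uses 0+2+2+0 = 4 kWh, leaving 13.
Rank by output per kWh: Line 17 12 > Line 1 11 > Line 15 10 > Line 16 4.
Give Line 17 7 more to hit its cap of 9 → 6 left.
Line 1: +5 to 7 (cap) → 1 left.
Only 1 left; Line 15 takes them to reach 1.
Total = 11×7 + 12×9 + 10×1 = 195.

195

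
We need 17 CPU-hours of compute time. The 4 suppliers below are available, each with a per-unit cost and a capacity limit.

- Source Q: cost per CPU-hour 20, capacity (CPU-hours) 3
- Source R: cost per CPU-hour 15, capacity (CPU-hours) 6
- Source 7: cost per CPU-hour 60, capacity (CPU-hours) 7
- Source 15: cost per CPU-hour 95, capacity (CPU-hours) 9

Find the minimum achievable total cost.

Cheapest first:
Source R at 15: take all 6 CPU-hours — 11 still needed.
Source Q (20): use full 3 — 8 CPU-hours to go.
Take 7 from Source 7 at 60 — need 1 more.
Source 15 (95): take the remaining 1 — done.
Cost = 6×15 + 3×20 + 7×60 + 1×95 = 665.

665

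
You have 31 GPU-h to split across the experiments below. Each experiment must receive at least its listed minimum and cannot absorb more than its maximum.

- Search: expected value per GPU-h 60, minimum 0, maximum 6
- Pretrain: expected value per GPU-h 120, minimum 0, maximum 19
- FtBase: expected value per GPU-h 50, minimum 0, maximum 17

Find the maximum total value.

Meeting every minimum uses 0+0+0 = 0 GPU-h, leaving 31.
Order the experiments by expected value per GPU-h: Pretrain 120 > Search 60 > FtBase 50.
Pretrain: +19 to 19 (cap) — 12 left.
Search takes 6 more to reach its cap of 6 — 6 left.
FtBase has room for 17 more but only 6 remain, so it gets 6.
Total = 60×6 + 120×19 + 50×6 = 2940.

2940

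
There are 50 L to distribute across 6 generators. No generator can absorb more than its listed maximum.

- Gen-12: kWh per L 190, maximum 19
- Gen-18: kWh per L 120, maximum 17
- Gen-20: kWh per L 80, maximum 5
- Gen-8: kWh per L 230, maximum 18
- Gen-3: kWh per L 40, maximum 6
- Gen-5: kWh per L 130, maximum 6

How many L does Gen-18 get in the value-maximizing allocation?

7

Rank by kWh per L: Gen-8 230 > Gen-12 190 > Gen-5 130 > Gen-18 120 > Gen-20 80 > Gen-3 40.
Give Gen-8 18 to hit its cap of 18 → 32 left.
Gen-12 takes 19 to reach its cap of 19 → 13 left.
Gen-5 takes 6 to reach its cap of 6 → 7 left.
Gen-18: +7 (room for 17) → 7. Pool exhausted.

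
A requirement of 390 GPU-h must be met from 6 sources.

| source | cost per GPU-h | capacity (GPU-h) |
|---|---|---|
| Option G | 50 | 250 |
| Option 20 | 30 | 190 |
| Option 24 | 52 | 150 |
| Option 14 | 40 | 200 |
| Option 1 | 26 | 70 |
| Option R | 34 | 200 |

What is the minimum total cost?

Fill from the cheapest source first.
Take 70 from Option 1 at 26 — need 320 more.
Option 20 at 30: take all 190 GPU-h — 130 still needed.
Option R (34): take the remaining 130 — done.
Option 14, Option G, Option 24: unused.
Cost = 70×26 + 190×30 + 130×34 = 11940.

11940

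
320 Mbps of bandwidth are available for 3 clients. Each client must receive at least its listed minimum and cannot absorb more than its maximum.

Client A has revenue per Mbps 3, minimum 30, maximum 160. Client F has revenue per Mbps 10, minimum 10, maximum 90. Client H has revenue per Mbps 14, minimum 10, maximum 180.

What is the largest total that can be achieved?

3570

Meeting every minimum uses 30+10+10 = 50 Mbps, leaving 270.
Order the clients by revenue per Mbps: Client H 14 > Client F 10 > Client A 3.
Client H takes 170 more to reach its cap of 180 ; 100 left.
Client F takes 80 more to reach its cap of 90 ; 20 left.
Only 20 left; Client A takes them to reach 50.
Total = 3×50 + 10×90 + 14×180 = 3570.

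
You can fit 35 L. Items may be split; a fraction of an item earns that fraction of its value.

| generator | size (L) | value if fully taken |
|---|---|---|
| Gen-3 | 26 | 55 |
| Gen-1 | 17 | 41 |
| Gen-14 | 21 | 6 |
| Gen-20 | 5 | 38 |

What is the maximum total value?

106.5

Rank by value-to-size ratio: Gen-20 38/5≈7.6, Gen-1 41/17≈2.41, Gen-3 55/26≈2.12, Gen-14 6/21≈0.286.
Gen-20: take in full, 5 L for value 38 → 30 left.
Take all of Gen-1 (17 L, value 41) → 13 L left.
13 L left: a 13/26 share of Gen-3 gives 55×13/26 = 27.5.
Total value = 106.5.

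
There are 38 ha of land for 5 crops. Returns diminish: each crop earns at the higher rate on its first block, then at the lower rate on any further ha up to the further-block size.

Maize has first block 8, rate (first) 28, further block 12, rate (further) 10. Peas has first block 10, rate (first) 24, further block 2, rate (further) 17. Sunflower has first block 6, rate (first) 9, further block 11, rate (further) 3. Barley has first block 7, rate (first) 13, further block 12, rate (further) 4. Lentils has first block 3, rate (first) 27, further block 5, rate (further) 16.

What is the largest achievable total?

Order all 10 blocks by rate: Maize/tier1 28 > Lentils/tier1 27 > Peas/tier1 24 > Peas/tier2 17 > Lentils/tier2 16 > Barley/tier1 13 > Maize/tier2 10 > Sunflower/tier1 9 > Barley/tier2 4 > Sunflower/tier2 3.
Fill Maize tier1 block (8 at 28) ; 30 left.
Fill Lentils tier1 block (3 at 27) ; 27 left.
Peas tier1 at 24: fill all 10 ; 17 left.
Peas tier2 at 17: fill all 2 ; 15 left.
Fill Lentils tier2 block (5 at 16) ; 10 left.
Barley tier1 at 13: fill all 7 ; 3 left.
Maize/tier2: +3 of 12 at 10; pool empty.
Total = 28×8 + 27×3 + 24×10 + 17×2 + 16×5 + 13×7 + 10×3 = 780.

780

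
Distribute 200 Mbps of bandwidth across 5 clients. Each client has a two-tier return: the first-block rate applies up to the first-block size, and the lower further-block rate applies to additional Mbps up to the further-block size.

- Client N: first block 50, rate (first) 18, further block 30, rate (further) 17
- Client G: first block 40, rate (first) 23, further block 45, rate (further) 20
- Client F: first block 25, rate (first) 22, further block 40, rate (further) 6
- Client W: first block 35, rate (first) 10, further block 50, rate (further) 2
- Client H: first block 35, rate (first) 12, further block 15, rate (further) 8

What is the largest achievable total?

Rank every tier by rate: Client G/tier1 23 > Client F/tier1 22 > Client G/tier2 20 > Client N/tier1 18 > Client N/tier2 17 > Client H/tier1 12 > Client W/tier1 10 > Client H/tier2 8 > Client F/tier2 6 > Client W/tier2 2.
Client G/tier1 (23): +40 — 160 left.
Client F tier1 at 22: fill all 25 — 135 left.
Fill Client G tier2 block (45 at 20) — 90 left.
Fill Client N tier1 block (50 at 18) — 40 left.
Client N tier2 at 17: fill all 30 — 10 left.
Client H tier1 at 12: only 10 left, fill 10.
Total = 23×40 + 22×25 + 20×45 + 18×50 + 17×30 + 12×10 = 3900.

3900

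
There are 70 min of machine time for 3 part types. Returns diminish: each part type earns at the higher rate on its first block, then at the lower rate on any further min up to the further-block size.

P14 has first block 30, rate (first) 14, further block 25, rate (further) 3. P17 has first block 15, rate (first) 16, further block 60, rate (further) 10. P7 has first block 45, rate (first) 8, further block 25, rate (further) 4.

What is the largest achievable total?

Order all 6 blocks by rate: P17/first 16 > P14/first 14 > P17/second 10 > P7/first 8 > P7/second 4 > P14/second 3.
Fill P17 first block (15 at 16) ; 55 left.
Fill P14 first block (30 at 14) ; 25 left.
P17/second: +25 of 60 at 10; pool empty.
Total = 16×15 + 14×30 + 10×25 = 910.

910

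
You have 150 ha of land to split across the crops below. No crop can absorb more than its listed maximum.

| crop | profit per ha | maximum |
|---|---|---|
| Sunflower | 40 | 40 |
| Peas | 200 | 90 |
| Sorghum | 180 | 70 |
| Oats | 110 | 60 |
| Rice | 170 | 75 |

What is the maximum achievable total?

Rank by profit per ha: Peas 200 > Sorghum 180 > Rice 170 > Oats 110 > Sunflower 40.
Peas: +90 to 90 (cap) → 60 left.
Only 60 left; Sorghum takes them to reach 60.
Total = 200×90 + 180×60 = 28800.

28800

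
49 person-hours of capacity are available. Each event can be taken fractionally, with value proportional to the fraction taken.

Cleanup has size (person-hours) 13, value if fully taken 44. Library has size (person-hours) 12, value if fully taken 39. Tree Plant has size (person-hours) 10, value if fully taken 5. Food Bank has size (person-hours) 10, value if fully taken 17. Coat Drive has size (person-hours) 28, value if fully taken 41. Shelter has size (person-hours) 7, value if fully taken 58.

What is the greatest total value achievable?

Sort by value density: Shelter 58/7≈8.29, Cleanup 44/13≈3.38, Library 39/12≈3.25, Food Bank 17/10≈1.7, Coat Drive 41/28≈1.46, Tree Plant 5/10≈0.5.
All 7 person-hours of Shelter fit (value 58) → 42 remain.
All 13 person-hours of Cleanup fit (value 44) → 29 remain.
All 12 person-hours of Library fit (value 39) → 17 remain.
Take all of Food Bank (10 person-hours, value 17) → 7 person-hours left.
7 person-hours left: a 7/28 share of Coat Drive gives 41×7/28 = 10.25.
Total value = 168.25.

168.25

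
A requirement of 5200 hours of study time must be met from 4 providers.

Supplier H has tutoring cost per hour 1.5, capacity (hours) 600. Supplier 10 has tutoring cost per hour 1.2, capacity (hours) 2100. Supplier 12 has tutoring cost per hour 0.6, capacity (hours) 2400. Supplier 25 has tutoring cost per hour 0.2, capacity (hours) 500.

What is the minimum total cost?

Cheapest first:
Take 500 from Supplier 25 at 0.2 ; need 4700 more.
Supplier 12 at 0.6: take all 2400 hours ; 2300 still needed.
Supplier 10 (1.2): use full 2100 ; 200 hours to go.
Take 200 from Supplier H at 1.5 to finish.
Cost = 500×0.2 + 2400×0.6 + 2100×1.2 + 200×1.5 = 4360.

4360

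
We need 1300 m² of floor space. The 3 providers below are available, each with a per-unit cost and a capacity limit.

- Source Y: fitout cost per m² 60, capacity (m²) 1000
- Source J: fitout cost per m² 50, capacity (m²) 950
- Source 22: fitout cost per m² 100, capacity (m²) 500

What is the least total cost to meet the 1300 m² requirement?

68500

Cheapest first:
Source J (50): use full 950 — 350 m² to go.
Take 350 from Source Y at 60 to finish.
Source 22: unused.
Cost = 950×50 + 350×60 = 68500.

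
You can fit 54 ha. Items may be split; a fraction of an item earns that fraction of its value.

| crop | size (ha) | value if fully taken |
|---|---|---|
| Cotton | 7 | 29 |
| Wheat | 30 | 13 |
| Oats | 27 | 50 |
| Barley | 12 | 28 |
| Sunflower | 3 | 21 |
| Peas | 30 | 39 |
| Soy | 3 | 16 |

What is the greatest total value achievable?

146.6

Sort by value density: Sunflower 21/3≈7, Soy 16/3≈5.33, Cotton 29/7≈4.14, Barley 28/12≈2.33, Oats 50/27≈1.85, Peas 39/30≈1.3, Wheat 13/30≈0.433.
Sunflower: take in full, 3 ha for value 21 — 51 left.
All 3 ha of Soy fit (value 16) — 48 remain.
Take all of Cotton (7 ha, value 29) — 41 ha left.
Barley: take in full, 12 ha for value 28 — 29 left.
All 27 ha of Oats fit (value 50) — 2 remain.
2 ha left: a 2/30 share of Peas gives 39×2/30 = 2.6.
Total value = 146.6.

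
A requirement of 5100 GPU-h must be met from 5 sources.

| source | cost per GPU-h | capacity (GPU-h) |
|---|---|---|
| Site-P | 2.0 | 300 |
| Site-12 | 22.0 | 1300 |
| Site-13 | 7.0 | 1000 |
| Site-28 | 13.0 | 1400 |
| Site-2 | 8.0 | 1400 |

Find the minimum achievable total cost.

59000

Fill from the cheapest source first.
Site-P (2.0): use full 300 → 4800 GPU-h to go.
Take 1000 from Site-13 at 7.0 → need 3800 more.
Site-2 at 8.0: take all 1400 GPU-h → 2400 still needed.
Site-28 at 13.0: take all 1400 GPU-h → 1000 still needed.
Take 1000 from Site-12 at 22.0 to finish.
Cost = 300×2.0 + 1000×7.0 + 1400×8.0 + 1400×13.0 + 1000×22.0 = 59000.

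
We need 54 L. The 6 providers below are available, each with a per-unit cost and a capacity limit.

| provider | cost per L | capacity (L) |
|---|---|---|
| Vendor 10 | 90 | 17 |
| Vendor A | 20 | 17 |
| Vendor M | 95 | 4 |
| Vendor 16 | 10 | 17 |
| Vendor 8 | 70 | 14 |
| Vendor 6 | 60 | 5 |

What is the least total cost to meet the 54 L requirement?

Use providers in increasing cost order.
Vendor 16 (10): use full 17 ; 37 L to go.
Vendor A at 20: take all 17 L ; 20 still needed.
Vendor 6 (60): use full 5 ; 15 L to go.
Vendor 8 at 70: take all 14 L ; 1 still needed.
Take 1 from Vendor 10 at 90 to finish.
Vendor M: unused.
Cost = 17×10 + 17×20 + 5×60 + 14×70 + 1×90 = 1880.

1880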